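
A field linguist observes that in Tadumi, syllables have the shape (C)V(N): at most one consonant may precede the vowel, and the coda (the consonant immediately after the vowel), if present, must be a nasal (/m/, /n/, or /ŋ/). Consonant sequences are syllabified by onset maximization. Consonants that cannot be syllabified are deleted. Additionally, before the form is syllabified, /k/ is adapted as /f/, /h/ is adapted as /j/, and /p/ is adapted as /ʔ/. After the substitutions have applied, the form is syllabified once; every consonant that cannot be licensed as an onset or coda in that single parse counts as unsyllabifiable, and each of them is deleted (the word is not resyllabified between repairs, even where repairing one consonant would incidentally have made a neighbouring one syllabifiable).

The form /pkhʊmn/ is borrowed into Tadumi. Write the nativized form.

jʊm

Substitution: /p/ → /ʔ/, /k/ → /f/, /h/ → /j/, giving /ʔfjʊmn/.
Syllabifying with onset maximization leaves /ʔ/, /f/, /n/ stranded (only a nasal (/m/, /n/, or /ŋ/) is licensed in coda position; onsets are limited to one consonant).
Deleting the stranded consonants removes /ʔ/, /f/, /n/.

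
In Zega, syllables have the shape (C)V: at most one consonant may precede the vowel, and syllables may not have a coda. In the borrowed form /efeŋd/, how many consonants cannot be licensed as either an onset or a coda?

Syllabifying with onset maximization leaves /ŋ/, /d/ stranded (no codas are permitted; onsets are limited to one consonant).

2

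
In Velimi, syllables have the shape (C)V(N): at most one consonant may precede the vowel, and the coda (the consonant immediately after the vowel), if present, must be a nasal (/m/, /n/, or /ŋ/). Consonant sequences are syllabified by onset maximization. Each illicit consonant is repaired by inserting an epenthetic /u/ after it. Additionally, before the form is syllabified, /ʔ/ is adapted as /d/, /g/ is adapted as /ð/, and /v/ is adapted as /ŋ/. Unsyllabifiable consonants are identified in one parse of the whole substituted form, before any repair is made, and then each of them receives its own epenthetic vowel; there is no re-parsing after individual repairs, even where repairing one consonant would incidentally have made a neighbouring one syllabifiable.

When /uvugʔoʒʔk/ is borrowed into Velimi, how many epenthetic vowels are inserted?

4

After substitution the input is /uŋuðdoʒdk/.
The unsyllabifiable consonants are /ð/, /ʒ/, /d/, /k/; each receives one epenthetic vowel.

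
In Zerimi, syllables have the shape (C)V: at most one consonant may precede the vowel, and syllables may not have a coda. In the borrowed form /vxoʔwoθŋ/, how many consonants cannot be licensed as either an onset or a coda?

The consonants /v/, /ʔ/, /θ/, /ŋ/ cannot be parsed into a legal (C)V syllable (no codas are permitted; onsets are limited to one consonant).

4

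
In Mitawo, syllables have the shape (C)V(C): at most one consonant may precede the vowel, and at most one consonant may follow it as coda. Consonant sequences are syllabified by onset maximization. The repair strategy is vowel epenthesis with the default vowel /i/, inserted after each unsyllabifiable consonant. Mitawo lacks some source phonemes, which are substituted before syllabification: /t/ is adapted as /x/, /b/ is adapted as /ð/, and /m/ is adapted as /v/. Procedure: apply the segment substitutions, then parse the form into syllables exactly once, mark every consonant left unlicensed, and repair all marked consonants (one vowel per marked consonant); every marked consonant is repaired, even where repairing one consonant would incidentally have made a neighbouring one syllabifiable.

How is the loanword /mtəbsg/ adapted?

vixəðsigi

Substitution: /m/ → /v/, /t/ → /x/, /b/ → /ð/, giving /vxəðsg/.
Syllabifying with onset maximization leaves /v/, /s/, /g/ stranded (at most one coda consonant is licensed; onsets are limited to one consonant).
Each unlicensed consonant becomes the onset of a new syllable: /v/ → /vi/, /s/ → /si/, /g/ → /gi/.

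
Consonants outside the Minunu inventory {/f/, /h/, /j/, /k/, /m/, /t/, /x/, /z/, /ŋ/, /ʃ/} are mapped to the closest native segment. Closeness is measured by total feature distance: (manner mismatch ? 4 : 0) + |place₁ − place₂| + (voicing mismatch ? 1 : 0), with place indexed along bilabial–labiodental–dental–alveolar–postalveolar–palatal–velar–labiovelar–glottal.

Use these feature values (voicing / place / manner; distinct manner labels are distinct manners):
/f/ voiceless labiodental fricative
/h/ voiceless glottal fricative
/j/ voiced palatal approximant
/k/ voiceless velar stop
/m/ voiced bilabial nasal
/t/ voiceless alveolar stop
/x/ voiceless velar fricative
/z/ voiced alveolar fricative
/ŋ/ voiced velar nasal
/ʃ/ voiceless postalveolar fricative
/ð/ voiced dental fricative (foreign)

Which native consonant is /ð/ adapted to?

z

/z/ is closest: same manner (fricative), place distance 1 (dental→alveolar), same voicing; total 1. Next closest is /f/ at distance 2.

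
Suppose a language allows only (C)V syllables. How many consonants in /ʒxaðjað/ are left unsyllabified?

Syllabifying with onset maximization leaves /ʒ/, /ð/, /ð/ stranded (no codas are permitted; onsets are limited to one consonant).

3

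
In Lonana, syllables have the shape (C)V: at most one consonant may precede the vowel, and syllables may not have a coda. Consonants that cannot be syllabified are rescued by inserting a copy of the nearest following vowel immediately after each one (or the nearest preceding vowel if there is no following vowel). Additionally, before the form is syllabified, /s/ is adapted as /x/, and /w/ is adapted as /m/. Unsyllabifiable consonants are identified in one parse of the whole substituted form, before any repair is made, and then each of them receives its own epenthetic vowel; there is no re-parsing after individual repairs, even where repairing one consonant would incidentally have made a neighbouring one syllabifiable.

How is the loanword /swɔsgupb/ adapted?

xɔmɔxugupubu

Substitution: /s/ → /x/, /w/ → /m/, giving /xmɔxgupb/.
The consonants /x/, /x/, /p/, /b/ cannot be parsed into a legal (C)V syllable (no codas are permitted; onsets are limited to one consonant).
Epenthesis after each stranded consonant: /x/ → /xɔ/, /x/ → /xu/, /p/ → /pu/, /b/ → /bu/.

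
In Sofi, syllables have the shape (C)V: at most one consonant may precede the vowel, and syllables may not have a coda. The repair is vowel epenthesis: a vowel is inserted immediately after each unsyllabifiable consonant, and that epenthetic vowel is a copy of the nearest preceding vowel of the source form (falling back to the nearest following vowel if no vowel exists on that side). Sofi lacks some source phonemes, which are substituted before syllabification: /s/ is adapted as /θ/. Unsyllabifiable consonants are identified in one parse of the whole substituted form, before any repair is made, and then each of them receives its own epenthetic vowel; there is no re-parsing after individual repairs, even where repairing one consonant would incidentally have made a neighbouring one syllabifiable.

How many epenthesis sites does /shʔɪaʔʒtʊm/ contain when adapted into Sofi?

5

After substitution the input is /θhʔɪaʔʒtʊm/.
The unsyllabifiable consonants are /θ/, /h/, /ʔ/, /ʒ/, /m/; each receives one epenthetic vowel.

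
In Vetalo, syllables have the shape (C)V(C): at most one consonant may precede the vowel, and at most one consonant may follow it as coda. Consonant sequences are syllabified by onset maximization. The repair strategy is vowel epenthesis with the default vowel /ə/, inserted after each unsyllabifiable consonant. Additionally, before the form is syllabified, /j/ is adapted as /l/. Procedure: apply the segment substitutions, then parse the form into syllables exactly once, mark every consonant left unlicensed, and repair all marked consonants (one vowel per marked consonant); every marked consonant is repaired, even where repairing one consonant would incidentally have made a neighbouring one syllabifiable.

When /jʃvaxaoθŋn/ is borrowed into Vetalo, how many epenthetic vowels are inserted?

After substitution the input is /lʃvaxaoθŋn/.
The unsyllabifiable consonants are /l/, /ʃ/, /ŋ/, /n/; each receives one epenthetic vowel.

4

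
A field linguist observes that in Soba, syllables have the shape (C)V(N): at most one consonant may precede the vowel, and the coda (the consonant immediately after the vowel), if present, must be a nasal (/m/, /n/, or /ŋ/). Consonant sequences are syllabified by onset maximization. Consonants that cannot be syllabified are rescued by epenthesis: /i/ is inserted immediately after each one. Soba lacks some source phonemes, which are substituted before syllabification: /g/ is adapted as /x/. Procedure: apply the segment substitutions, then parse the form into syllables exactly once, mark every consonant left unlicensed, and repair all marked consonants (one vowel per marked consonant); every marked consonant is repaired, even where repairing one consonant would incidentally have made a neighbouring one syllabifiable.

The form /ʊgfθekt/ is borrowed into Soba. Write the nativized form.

ʊxifiθekiti

Substitution: /g/ → /x/, giving /ʊxfθekt/.
Under (C)V(N), the unsyllabifiable consonants are /x/, /f/, /k/, /t/ (only a nasal (/m/, /n/, or /ŋ/) is licensed in coda position; onsets are limited to one consonant).
Each unlicensed consonant becomes the onset of a new syllable: /x/ → /xi/, /f/ → /fi/, /k/ → /ki/, /t/ → /ti/.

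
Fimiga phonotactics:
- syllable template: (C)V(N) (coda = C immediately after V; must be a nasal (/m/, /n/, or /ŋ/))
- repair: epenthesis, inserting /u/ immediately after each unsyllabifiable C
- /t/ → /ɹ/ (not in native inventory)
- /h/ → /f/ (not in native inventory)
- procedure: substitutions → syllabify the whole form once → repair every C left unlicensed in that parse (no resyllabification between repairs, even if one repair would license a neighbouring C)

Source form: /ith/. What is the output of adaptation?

iɹufu

Substitution: /t/ → /ɹ/, /h/ → /f/, giving /iɹf/.
Syllabifying with onset maximization leaves /ɹ/, /f/ stranded (only a nasal (/m/, /n/, or /ŋ/) is licensed in coda position; onsets are limited to one consonant).
Epenthesis after each stranded consonant: /ɹ/ → /ɹu/, /f/ → /fu/.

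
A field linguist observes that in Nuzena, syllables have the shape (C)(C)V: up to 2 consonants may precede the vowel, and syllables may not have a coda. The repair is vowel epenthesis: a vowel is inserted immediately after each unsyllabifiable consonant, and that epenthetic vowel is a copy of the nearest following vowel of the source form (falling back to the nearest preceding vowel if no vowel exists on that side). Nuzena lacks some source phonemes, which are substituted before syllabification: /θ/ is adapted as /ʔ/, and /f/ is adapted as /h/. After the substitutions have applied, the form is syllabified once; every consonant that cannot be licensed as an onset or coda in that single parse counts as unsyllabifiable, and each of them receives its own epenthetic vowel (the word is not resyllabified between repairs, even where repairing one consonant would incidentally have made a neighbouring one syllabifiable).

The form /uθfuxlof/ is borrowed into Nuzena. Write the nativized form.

Substitution: /θ/ → /ʔ/, /f/ → /h/, giving /uʔhuxloh/.
Under (C)(C)V, the unsyllabifiable consonants are /h/ (no codas are permitted; onsets may contain at most 2 consonants).
Inserting the epenthetic vowel yields /h/ → /ho/.

uʔhuxloho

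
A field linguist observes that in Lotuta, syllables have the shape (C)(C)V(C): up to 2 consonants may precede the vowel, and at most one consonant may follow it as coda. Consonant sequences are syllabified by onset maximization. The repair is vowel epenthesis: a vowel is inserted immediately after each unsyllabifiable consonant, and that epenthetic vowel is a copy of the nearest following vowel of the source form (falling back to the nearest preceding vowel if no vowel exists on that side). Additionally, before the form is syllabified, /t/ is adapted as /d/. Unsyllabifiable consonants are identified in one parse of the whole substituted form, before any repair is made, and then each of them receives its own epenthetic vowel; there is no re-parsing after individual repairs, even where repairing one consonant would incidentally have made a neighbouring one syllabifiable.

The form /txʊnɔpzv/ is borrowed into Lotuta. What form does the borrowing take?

dxʊnɔpzɔvɔ

Substitution: /t/ → /d/, giving /dxʊnɔpzv/.
The consonants /z/, /v/ cannot be parsed into a legal (C)(C)V(C) syllable (at most one coda consonant is licensed; onsets may contain at most 2 consonants).
Each unlicensed consonant becomes the onset of a new syllable: /z/ → /zɔ/, /v/ → /vɔ/.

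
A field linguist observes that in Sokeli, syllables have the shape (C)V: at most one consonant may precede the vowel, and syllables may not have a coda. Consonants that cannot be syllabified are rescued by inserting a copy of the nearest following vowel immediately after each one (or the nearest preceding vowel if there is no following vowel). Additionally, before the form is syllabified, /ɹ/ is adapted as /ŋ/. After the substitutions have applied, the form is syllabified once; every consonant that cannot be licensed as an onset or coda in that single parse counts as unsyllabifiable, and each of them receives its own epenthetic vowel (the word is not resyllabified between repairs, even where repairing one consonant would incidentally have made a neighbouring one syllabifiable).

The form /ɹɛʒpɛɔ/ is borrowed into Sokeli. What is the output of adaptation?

ŋɛʒɛpɛɔ

Substitution: /ɹ/ → /ŋ/, giving /ŋɛʒpɛɔ/.
The consonants /ʒ/ cannot be parsed into a legal (C)V syllable (no codas are permitted; onsets are limited to one consonant).
Each unlicensed consonant becomes the onset of a new syllable: /ʒ/ → /ʒɛ/.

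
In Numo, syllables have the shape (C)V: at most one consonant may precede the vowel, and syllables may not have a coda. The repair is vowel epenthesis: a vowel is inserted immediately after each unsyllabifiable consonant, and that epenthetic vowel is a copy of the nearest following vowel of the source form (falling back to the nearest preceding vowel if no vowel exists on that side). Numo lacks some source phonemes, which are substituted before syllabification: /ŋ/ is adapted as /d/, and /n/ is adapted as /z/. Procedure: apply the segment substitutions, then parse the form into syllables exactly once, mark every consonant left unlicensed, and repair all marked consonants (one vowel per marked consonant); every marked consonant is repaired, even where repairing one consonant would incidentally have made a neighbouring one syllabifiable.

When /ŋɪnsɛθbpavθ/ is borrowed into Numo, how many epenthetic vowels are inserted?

5

After substitution the input is /dɪzsɛθbpavθ/.
The unsyllabifiable consonants are /z/, /θ/, /b/, /v/, /θ/; each receives one epenthetic vowel.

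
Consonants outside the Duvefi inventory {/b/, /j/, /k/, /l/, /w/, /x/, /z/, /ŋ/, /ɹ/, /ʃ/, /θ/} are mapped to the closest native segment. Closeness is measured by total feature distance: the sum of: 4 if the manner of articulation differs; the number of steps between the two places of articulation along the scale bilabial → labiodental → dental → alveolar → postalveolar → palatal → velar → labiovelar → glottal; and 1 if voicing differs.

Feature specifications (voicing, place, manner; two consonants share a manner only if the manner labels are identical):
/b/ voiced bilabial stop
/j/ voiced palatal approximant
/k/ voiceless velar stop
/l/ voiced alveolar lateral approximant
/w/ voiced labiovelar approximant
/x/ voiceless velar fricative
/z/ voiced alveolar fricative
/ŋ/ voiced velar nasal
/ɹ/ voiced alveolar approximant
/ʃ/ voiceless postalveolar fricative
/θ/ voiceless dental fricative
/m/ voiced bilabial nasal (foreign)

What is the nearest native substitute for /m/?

/b/ is closest: manner differs (nasal→stop, +4), place distance 0 (bilabial→bilabial), same voicing; total 4. Next closest is /ŋ/ at distance 6.

b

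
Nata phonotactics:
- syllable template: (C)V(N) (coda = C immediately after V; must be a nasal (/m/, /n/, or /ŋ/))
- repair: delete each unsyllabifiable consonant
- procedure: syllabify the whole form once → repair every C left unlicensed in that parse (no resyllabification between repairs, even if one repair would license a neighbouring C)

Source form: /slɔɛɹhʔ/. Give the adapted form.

lɔɛ

The consonants /s/, /ɹ/, /h/, /ʔ/ cannot be parsed into a legal (C)V(N) syllable (only a nasal (/m/, /n/, or /ŋ/) is licensed in coda position; onsets are limited to one consonant).
Deleting the stranded consonants removes /s/, /ɹ/, /h/, /ʔ/.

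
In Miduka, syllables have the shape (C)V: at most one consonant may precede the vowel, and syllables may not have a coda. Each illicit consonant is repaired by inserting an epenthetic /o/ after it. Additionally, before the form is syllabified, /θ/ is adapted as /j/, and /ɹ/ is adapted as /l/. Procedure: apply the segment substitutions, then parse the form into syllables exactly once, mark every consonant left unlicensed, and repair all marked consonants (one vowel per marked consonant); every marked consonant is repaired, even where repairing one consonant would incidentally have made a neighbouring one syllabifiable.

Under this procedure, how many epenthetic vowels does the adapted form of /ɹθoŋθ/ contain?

3

After substitution the input is /ljoŋj/.
The unsyllabifiable consonants are /l/, /ŋ/, /j/; each receives one epenthetic vowel.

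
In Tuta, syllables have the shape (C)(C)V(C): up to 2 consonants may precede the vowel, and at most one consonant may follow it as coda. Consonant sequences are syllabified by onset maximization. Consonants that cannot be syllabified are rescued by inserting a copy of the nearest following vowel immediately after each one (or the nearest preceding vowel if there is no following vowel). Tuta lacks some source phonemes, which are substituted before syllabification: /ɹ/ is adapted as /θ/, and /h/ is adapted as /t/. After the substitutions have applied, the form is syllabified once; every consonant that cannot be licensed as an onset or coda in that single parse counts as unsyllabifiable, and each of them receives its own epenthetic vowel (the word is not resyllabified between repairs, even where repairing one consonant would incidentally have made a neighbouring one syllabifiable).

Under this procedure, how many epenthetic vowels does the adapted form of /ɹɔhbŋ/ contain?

2

After substitution the input is /θɔtbŋ/.
The unsyllabifiable consonants are /b/, /ŋ/; each receives one epenthetic vowel.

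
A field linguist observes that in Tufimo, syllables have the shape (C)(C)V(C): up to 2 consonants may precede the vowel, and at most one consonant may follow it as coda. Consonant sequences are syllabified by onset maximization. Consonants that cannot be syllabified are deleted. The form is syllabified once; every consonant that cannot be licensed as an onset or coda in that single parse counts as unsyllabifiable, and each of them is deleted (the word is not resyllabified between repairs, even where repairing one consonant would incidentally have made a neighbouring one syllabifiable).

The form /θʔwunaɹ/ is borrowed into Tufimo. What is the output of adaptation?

ʔwunaɹ

Syllabifying with onset maximization leaves /θ/ stranded (at most one coda consonant is licensed; onsets may contain at most 2 consonants).
Deleting the stranded consonants removes /θ/.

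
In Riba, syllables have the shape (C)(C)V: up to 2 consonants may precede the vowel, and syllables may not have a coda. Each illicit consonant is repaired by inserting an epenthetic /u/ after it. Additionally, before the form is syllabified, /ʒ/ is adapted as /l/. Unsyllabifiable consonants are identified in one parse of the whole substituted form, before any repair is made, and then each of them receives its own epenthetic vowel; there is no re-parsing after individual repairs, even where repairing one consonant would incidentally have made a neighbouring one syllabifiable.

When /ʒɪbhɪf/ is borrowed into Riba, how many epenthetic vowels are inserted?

After substitution the input is /lɪbhɪf/.
The unsyllabifiable consonants are /f/; each receives one epenthetic vowel.

1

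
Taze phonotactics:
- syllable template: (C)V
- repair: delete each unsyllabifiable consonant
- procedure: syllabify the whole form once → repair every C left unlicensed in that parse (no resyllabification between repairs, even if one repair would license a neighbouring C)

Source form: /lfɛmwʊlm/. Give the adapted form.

fɛwʊ

Under (C)V, the unsyllabifiable consonants are /l/, /m/, /l/, /m/ (no codas are permitted; onsets are limited to one consonant).
Each unlicensed consonant is deleted: /l/, /m/, /l/, /m/.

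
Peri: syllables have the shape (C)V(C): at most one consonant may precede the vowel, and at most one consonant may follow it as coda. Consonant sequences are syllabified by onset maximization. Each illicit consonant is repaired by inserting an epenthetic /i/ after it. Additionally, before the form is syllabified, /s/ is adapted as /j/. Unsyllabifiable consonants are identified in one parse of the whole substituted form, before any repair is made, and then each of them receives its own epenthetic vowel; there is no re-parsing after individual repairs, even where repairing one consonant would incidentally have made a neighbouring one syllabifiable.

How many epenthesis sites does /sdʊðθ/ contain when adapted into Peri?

2

After substitution the input is /jdʊðθ/.
The unsyllabifiable consonants are /j/, /θ/; each receives one epenthetic vowel.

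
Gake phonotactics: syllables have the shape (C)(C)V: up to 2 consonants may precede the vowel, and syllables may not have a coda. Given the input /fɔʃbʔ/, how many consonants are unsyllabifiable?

The consonants /ʃ/, /b/, /ʔ/ cannot be parsed into a legal (C)(C)V syllable (no codas are permitted; onsets may contain at most 2 consonants).

3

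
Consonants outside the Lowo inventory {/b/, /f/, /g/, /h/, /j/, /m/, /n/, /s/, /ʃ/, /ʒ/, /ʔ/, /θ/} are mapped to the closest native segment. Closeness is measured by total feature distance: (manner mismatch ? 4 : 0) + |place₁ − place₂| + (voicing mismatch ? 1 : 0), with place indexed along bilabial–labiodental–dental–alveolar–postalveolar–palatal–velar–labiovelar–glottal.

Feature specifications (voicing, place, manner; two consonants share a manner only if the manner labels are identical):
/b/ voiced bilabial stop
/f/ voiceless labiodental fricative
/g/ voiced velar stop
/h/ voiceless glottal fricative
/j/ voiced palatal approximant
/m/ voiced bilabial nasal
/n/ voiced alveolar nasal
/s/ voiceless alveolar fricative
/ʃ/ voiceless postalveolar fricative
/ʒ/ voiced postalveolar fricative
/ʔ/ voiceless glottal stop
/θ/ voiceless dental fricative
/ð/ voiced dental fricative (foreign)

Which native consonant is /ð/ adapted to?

/θ/ is closest: same manner (fricative), place distance 0 (dental→dental), voicing differs (+1); total 1. Next closest is /f/ at distance 2.

θ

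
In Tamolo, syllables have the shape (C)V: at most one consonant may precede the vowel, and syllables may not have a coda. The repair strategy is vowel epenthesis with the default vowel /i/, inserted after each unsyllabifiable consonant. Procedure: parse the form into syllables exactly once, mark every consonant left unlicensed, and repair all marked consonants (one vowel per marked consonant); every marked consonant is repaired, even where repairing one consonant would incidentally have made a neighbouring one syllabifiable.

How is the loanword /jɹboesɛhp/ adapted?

Under (C)V, the unsyllabifiable consonants are /j/, /ɹ/, /h/, /p/ (no codas are permitted; onsets are limited to one consonant).
Inserting the epenthetic vowel yields /j/ → /ji/, /ɹ/ → /ɹi/, /h/ → /hi/, /p/ → /pi/.

jiɹiboesɛhipi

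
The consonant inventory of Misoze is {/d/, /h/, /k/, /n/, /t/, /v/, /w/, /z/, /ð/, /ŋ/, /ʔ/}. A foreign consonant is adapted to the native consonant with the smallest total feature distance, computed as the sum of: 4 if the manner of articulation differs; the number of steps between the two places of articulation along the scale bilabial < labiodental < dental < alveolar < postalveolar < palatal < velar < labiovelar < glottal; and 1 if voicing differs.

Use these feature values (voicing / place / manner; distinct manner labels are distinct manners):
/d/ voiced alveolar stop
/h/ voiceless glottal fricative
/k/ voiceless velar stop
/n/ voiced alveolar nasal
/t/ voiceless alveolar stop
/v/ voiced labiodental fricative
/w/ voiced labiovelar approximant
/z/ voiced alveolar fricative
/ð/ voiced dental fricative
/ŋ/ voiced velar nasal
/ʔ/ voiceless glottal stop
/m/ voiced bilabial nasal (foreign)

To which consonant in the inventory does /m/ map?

n

/n/ is closest: same manner (nasal), place distance 3 (bilabial→alveolar), same voicing; total 3. Next closest is /v/ at distance 5.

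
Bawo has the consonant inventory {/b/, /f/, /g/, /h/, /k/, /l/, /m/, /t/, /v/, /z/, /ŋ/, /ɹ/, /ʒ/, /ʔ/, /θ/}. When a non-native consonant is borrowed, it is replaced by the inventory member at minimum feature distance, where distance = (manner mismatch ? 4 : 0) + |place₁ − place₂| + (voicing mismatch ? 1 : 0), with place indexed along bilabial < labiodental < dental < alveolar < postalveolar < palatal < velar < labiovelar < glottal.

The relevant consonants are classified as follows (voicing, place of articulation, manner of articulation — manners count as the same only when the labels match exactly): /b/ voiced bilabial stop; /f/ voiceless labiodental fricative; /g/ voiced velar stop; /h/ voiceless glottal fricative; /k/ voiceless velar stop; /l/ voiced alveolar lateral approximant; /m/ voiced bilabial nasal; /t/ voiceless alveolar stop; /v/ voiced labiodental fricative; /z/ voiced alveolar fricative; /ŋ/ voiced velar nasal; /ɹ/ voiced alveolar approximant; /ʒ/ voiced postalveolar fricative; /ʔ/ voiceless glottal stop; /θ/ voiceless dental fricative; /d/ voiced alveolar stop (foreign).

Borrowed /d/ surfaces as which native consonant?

t

/t/ is closest: same manner (stop), place distance 0 (alveolar→alveolar), voicing differs (+1); total 1. Next closest is /b/ at distance 3.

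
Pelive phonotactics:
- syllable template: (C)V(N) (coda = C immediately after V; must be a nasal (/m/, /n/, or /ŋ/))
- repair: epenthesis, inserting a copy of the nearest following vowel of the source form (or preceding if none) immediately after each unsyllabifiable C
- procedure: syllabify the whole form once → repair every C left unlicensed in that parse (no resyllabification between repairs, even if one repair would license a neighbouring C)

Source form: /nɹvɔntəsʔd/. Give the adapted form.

nɔɹɔvɔntəsəʔədə

The consonants /n/, /ɹ/, /s/, /ʔ/, /d/ cannot be parsed into a legal (C)V(N) syllable (only a nasal (/m/, /n/, or /ŋ/) is licensed in coda position; onsets are limited to one consonant).
Epenthesis after each stranded consonant: /n/ → /nɔ/, /ɹ/ → /ɹɔ/, /s/ → /sə/, /ʔ/ → /ʔə/, /d/ → /də/.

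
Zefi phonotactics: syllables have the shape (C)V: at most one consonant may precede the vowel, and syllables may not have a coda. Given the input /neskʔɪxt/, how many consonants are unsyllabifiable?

4

Under (C)V, the unsyllabifiable consonants are /s/, /k/, /x/, /t/ (no codas are permitted; onsets are limited to one consonant).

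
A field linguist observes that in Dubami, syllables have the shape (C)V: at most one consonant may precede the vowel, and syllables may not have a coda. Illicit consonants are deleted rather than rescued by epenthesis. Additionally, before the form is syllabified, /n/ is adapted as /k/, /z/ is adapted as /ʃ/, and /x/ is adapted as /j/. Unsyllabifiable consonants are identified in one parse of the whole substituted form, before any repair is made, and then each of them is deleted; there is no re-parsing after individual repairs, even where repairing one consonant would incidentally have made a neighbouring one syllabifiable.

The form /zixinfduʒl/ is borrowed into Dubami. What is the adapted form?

Substitution: /z/ → /ʃ/, /x/ → /j/, /n/ → /k/, giving /ʃijikfduʒl/.
The consonants /k/, /f/, /ʒ/, /l/ cannot be parsed into a legal (C)V syllable (no codas are permitted; onsets are limited to one consonant).
Deleting the stranded consonants removes /k/, /f/, /ʒ/, /l/.

ʃijidu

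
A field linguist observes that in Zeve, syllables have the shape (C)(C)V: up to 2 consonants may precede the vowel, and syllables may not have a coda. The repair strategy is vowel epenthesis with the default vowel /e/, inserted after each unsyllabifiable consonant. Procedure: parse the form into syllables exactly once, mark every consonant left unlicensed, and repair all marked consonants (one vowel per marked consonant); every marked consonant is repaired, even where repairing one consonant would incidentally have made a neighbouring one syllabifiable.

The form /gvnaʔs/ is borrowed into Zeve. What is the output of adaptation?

gevnaʔese

Under (C)(C)V, the unsyllabifiable consonants are /g/, /ʔ/, /s/ (no codas are permitted; onsets may contain at most 2 consonants).
Each unlicensed consonant becomes the onset of a new syllable: /g/ → /ge/, /ʔ/ → /ʔe/, /s/ → /se/.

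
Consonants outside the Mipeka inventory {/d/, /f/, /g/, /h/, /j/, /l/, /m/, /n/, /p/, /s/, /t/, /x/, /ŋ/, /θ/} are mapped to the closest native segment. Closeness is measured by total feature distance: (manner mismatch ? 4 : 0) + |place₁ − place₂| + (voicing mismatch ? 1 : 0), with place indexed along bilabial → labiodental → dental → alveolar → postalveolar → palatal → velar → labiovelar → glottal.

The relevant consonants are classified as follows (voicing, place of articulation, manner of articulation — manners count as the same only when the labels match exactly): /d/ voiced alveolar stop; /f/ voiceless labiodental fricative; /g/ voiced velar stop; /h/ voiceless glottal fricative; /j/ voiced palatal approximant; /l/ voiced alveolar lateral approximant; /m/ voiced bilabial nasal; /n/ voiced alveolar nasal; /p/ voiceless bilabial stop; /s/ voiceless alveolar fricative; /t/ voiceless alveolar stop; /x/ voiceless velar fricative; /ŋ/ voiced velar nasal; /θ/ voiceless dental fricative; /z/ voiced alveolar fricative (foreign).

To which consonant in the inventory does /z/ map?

/s/ is closest: same manner (fricative), place distance 0 (alveolar→alveolar), voicing differs (+1); total 1. Next closest is /θ/ at distance 2.

s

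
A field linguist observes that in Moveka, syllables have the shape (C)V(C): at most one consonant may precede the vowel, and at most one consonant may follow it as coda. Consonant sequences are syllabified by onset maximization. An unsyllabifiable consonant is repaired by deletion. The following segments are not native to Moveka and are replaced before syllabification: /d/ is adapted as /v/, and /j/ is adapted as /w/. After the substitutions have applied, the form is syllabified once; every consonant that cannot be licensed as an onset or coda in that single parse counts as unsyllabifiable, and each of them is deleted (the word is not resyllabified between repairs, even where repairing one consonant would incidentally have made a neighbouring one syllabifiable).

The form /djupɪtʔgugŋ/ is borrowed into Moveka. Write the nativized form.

wupɪtgug

Substitution: /d/ → /v/, /j/ → /w/, giving /vwupɪtʔgugŋ/.
Syllabifying with onset maximization leaves /v/, /ʔ/, /ŋ/ stranded (at most one coda consonant is licensed; onsets are limited to one consonant).
Each unlicensed consonant is deleted: /v/, /ʔ/, /ŋ/.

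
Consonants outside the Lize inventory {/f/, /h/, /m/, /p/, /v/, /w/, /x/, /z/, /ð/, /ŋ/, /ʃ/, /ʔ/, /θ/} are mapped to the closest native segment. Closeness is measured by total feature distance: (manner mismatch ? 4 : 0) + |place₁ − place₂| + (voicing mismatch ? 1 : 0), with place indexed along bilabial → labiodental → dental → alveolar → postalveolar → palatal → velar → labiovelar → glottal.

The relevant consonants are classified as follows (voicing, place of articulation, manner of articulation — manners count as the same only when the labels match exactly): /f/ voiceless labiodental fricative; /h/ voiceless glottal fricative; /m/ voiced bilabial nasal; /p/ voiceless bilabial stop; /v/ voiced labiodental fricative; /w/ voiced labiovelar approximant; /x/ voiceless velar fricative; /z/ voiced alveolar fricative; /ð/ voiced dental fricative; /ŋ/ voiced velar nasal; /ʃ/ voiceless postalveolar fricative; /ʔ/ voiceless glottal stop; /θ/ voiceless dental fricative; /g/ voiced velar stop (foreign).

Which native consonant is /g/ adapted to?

ʔ

/ʔ/ is closest: same manner (stop), place distance 2 (velar→glottal), voicing differs (+1); total 3. Next closest is /ŋ/ at distance 4.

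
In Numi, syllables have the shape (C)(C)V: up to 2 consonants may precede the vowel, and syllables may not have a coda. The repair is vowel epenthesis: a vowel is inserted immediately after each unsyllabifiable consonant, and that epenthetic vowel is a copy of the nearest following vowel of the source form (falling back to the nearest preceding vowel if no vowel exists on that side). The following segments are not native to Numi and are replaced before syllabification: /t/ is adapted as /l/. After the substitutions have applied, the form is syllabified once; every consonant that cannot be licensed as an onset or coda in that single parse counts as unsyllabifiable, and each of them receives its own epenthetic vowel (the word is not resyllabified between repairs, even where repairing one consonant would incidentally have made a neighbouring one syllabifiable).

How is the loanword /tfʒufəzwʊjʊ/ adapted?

Substitution: /t/ → /l/, giving /lfʒufəzwʊjʊ/.
The consonants /l/ cannot be parsed into a legal (C)(C)V syllable (no codas are permitted; onsets may contain at most 2 consonants).
Epenthesis after each stranded consonant: /l/ → /lu/.

lufʒufəzwʊjʊ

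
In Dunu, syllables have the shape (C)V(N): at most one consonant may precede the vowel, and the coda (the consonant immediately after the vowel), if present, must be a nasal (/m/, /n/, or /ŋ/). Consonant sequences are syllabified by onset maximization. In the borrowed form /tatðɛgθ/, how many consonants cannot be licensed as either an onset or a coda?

The consonants /t/, /g/, /θ/ cannot be parsed into a legal (C)V(N) syllable (only a nasal (/m/, /n/, or /ŋ/) is licensed in coda position; onsets are limited to one consonant).

3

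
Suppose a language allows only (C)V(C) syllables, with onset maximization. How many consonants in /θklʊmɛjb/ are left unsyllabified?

3

Under (C)V(C), the unsyllabifiable consonants are /θ/, /k/, /b/ (at most one coda consonant is licensed; onsets are limited to one consonant).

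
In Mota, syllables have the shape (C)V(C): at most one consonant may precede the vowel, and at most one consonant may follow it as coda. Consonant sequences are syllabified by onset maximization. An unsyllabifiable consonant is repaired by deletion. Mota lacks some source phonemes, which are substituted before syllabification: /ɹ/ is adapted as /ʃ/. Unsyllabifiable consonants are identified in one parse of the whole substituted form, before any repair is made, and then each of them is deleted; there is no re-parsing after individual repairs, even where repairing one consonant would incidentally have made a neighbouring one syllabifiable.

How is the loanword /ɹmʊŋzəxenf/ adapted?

mʊŋzəxen

Substitution: /ɹ/ → /ʃ/, giving /ʃmʊŋzəxenf/.
Syllabifying with onset maximization leaves /ʃ/, /f/ stranded (at most one coda consonant is licensed; onsets are limited to one consonant).
Deletion applies to /ʃ/, /f/.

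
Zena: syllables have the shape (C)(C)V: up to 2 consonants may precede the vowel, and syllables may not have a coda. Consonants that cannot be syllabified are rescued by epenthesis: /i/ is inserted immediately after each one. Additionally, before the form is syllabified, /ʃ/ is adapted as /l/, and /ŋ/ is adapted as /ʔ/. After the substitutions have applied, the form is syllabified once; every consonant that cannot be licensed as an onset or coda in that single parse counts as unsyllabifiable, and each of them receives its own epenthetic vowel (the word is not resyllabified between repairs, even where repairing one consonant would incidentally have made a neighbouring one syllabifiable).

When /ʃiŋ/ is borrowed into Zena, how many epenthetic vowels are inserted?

1

After substitution the input is /liʔ/.
The unsyllabifiable consonants are /ʔ/; each receives one epenthetic vowel.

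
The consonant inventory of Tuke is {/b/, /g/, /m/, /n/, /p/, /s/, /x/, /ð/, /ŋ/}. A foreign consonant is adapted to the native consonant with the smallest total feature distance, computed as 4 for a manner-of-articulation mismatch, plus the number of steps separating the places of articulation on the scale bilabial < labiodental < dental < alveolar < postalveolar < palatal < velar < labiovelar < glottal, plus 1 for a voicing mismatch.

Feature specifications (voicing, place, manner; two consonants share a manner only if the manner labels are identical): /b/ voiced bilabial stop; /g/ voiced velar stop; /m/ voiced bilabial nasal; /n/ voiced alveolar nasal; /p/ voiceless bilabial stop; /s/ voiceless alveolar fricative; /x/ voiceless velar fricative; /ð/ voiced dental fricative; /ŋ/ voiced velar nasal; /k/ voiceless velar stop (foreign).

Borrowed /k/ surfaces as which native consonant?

/g/ is closest: same manner (stop), place distance 0 (velar→velar), voicing differs (+1); total 1. Next closest is /x/ at distance 4.

g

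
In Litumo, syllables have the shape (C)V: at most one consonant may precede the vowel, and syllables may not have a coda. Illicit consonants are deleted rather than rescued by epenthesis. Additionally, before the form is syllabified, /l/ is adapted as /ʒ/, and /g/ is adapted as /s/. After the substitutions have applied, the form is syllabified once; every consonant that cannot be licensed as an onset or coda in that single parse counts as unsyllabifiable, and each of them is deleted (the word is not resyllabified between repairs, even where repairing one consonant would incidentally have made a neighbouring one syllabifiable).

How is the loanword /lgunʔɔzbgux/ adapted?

suʔɔsu

Substitution: /l/ → /ʒ/, /g/ → /s/, giving /ʒsunʔɔzbsux/.
Under (C)V, the unsyllabifiable consonants are /ʒ/, /n/, /z/, /b/, /x/ (no codas are permitted; onsets are limited to one consonant).
Deletion applies to /ʒ/, /n/, /z/, /b/, /x/.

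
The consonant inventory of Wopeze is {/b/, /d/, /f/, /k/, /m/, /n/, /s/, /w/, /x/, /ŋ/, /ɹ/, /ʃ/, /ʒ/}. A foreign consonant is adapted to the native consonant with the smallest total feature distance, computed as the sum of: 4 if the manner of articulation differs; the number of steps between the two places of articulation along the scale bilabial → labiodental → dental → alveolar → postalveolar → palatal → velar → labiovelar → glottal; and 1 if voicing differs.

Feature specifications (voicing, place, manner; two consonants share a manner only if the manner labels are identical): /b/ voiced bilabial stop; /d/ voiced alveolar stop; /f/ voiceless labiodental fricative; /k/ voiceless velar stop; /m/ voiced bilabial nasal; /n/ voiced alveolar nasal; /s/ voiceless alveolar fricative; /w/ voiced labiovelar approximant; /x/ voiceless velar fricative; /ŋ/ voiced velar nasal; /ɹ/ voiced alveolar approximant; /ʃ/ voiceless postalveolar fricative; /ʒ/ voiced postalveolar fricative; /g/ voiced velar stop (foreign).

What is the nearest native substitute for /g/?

/k/ is closest: same manner (stop), place distance 0 (velar→velar), voicing differs (+1); total 1. Next closest is /d/ at distance 3.

k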